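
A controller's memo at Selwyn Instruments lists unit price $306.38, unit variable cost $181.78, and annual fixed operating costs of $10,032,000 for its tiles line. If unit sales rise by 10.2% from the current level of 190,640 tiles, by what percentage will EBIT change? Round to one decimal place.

+17.7%

Contribution at this volume is 190,640 × $124.60 = $23,753,744.00.
Operating income = contribution − fixed costs = $23,753,744.00 − $10,032,000 = $13,721,744.00.
Degree of operating leverage = $23,753,744.00 / $13,721,744.00 = 1.7311.
%ΔEBIT = DOL × %ΔSales = 1.7311 × +10.2% = +17.7%.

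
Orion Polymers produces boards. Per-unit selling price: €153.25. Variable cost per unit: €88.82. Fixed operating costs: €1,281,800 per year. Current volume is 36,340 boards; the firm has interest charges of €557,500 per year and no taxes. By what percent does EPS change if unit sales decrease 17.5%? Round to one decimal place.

-81.6%

Total contribution margin = 36,340 × €64.43 = €2,341,386.20.
EBIT = €2,341,386.20 − €1,281,800 = €1,059,586.20.
Interest = €557,500.00, so EBIT − I = €502,086.20.
DCL = total CM / (EBIT − I) = €2,341,386.20 / €502,086.20 = 4.6633.
%ΔEPS = DCL × %ΔSales = 4.6633 × -17.5% = -81.6%.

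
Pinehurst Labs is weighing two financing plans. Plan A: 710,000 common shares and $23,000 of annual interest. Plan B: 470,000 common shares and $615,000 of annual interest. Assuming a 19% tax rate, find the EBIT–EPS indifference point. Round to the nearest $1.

Set EPS_A = EPS_B: (EBIT − $23,000)(1 − 0.19) ÷ 710,000 = (EBIT − $615,000)(1 − 0.19) ÷ 470,000.
The (1 − t) factor cancels: (EBIT − 23,000) × 470,000 = (EBIT − 615,000) × 710,000.
EBIT × (710,000 − 470,000) = 615,000 × 710,000 − 23,000 × 470,000 = 425,840,000,000, so EBIT = 425,840,000,000 ÷ 240,000 = 1,774,333.33.

$1,774,333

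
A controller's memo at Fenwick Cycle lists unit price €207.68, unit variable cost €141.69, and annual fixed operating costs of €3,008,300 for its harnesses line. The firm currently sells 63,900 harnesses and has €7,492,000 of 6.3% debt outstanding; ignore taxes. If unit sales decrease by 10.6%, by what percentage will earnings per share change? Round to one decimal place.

-60.7%

Contribution at this volume is 63,900 × €65.99 = €4,216,761.00.
EBIT = €4,216,761.00 − €3,008,300 = €1,208,461.00.
Interest = €471,996.00, so EBIT − I = €736,465.00.
Degree of combined leverage = contribution ÷ (EBIT − I) = €4,216,761.00 ÷ €736,465.00 = 5.7257.
%ΔEPS = DCL × %ΔSales = 5.7257 × -10.6% = -60.7%.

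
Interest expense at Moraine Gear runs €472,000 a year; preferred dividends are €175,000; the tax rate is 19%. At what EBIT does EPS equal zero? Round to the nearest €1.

€688,049

Preferred dividends are paid after tax, so their pre-tax equivalent is €175,000 ÷ (1 − 0.19) = €216,049.38.
EPS = 0 when EBIT covers interest plus the pre-tax preferred burden: €472,000 + €216,049.38 = €688,049.38.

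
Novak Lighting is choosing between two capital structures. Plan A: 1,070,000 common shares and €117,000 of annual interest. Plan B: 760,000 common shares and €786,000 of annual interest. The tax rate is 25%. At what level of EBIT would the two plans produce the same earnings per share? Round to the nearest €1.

Set EPS_A = EPS_B: (EBIT − €117,000)(1 − 0.25) ÷ 1,070,000 = (EBIT − €786,000)(1 − 0.25) ÷ 760,000.
The (1 − t) factor cancels: (EBIT − 117,000) × 760,000 = (EBIT − 786,000) × 1,070,000.
EBIT × (1,070,000 − 760,000) = 786,000 × 1,070,000 − 117,000 × 760,000 = 752,100,000,000, so EBIT = 752,100,000,000 ÷ 310,000 = 2,426,129.03.

€2,426,129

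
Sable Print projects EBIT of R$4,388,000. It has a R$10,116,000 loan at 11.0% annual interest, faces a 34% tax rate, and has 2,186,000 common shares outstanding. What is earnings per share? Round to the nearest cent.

Interest = R$1,112,760.00, so EBT = R$4,388,000 − R$1,112,760.00 = R$3,275,240.00.
After tax at 34%: net income = R$3,275,240.00 × 0.66 = R$2,161,658.40.
Per share: R$2,161,658.40 / 2,186,000 shares = R$0.99.

R$0.99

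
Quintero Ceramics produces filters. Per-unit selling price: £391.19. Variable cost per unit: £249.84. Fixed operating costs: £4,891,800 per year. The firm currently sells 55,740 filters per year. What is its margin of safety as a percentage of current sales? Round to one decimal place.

37.9%

Unit CM = price − variable cost = £391.19 − £249.84 = £141.35. Break-even units = £4,891,800 ÷ £141.35 = 34,607.71; break-even revenue = 34,607.71 × £391.19 = £13,538,190.60.
Current sales = 55,740 × £391.19 = £21,804,930.60.
Margin of safety = (£21,804,930.60 − £13,538,190.60) ÷ £21,804,930.60 = 37.9%.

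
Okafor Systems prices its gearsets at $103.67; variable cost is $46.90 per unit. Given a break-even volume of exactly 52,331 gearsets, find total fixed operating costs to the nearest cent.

$2,970,830.87

Unit CM = price − variable cost = $103.67 − $46.90 = $56.77.
Since BE = FC / CM, FC = 52,331 × $56.77 = $2,970,830.87.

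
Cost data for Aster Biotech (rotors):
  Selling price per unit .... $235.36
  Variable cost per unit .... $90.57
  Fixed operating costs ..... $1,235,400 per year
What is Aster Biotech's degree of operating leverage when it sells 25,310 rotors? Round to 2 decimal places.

1.51

Contribution at this volume is 25,310 × $144.79 = $3,664,634.90.
Operating income = contribution − fixed costs = $3,664,634.90 − $1,235,400 = $2,429,234.90.
DOL = contribution ÷ EBIT = $3,664,634.90 ÷ $2,429,234.90 = 1.5086.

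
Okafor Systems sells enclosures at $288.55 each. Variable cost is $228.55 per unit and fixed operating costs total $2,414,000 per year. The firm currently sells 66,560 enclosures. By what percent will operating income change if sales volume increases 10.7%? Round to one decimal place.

+27.1%

Contribution at this volume is 66,560 × $60.00 = $3,993,600.00.
EBIT = $3,993,600.00 − $2,414,000 = $1,579,600.00.
DOL = contribution ÷ EBIT = $3,993,600.00 ÷ $1,579,600.00 = 2.5282.
Operating income changes by 2.5282 × +10.7% = +27.1%.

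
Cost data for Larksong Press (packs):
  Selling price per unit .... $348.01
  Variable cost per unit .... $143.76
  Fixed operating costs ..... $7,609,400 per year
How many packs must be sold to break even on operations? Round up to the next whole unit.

37,256 packs

Each unit contributes $348.01 − $143.76 = $204.25.
Break-even volume = fixed costs ÷ CM per unit = $7,609,400 ÷ $204.25 = 37,255.32, so 37,256 packs.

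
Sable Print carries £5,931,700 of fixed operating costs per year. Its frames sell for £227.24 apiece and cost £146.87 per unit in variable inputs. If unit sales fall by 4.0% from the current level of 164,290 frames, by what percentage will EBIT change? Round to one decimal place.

At 164,290 units, contribution = 164,290 × £80.37 = £13,203,987.30.
Subtracting fixed costs: EBIT = £13,203,987.30 − £5,931,700 = £7,272,287.30.
So DOL = total CM / EBIT = £13,203,987.30 / £7,272,287.30 = 1.8157.
Operating income changes by 1.8157 × -4.0% = -7.3%.

-7.3%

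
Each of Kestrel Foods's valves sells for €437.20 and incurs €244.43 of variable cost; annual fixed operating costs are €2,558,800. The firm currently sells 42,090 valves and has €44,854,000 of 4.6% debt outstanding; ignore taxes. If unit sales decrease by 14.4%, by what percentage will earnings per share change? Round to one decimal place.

Total contribution margin = 42,090 × €192.77 = €8,113,689.30.
EBIT = €8,113,689.30 − €2,558,800 = €5,554,889.30.
After interest of €2,063,284.00, pre-tax earnings = €3,491,605.30.
Degree of combined leverage = contribution ÷ (EBIT − I) = €8,113,689.30 ÷ €3,491,605.30 = 2.3238.
%ΔEPS = DCL × %ΔSales = 2.3238 × -14.4% = -33.5%.

-33.5%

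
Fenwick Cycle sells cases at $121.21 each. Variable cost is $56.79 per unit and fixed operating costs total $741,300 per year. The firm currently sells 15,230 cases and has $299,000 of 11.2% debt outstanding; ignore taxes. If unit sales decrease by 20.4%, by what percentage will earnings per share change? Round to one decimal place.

-97.0%

Total contribution margin = 15,230 × $64.42 = $981,116.60.
Operating income = contribution − fixed costs = $981,116.60 − $741,300 = $239,816.60.
Interest = $33,488.00, so EBIT − I = $206,328.60.
Degree of combined leverage = contribution ÷ (EBIT − I) = $981,116.60 ÷ $206,328.60 = 4.7551.
EPS therefore changes by 4.7551 × (-20.4%) = -97.0%.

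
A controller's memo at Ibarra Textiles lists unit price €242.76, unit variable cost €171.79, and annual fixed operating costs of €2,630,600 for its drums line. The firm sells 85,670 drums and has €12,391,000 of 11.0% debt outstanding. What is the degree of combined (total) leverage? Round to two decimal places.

2.91

Total contribution margin = 85,670 × €70.97 = €6,079,999.90.
Subtracting fixed costs: EBIT = €6,079,999.90 − €2,630,600 = €3,449,399.90. Interest = €1,363,010.00, so EBIT − I = €2,086,389.90.
DCL = contribution ÷ (EBIT − I) = €6,079,999.90 ÷ €2,086,389.90 = 2.9141.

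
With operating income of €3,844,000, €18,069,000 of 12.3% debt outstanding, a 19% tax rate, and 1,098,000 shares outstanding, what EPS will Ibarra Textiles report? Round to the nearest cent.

Interest = €2,222,487.00, so EBT = €3,844,000 − €2,222,487.00 = €1,621,513.00.
After tax at 19%: net income = €1,621,513.00 × 0.81 = €1,313,425.53.
EPS = €1,313,425.53 ÷ 1,098,000 = €1.20.

€1.20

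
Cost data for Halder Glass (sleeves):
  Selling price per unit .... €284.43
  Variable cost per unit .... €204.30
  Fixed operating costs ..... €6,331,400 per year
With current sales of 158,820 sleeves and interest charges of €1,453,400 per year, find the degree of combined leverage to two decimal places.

2.58

At 158,820 units, contribution = 158,820 × €80.13 = €12,726,246.60.
Operating income = contribution − fixed costs = €12,726,246.60 − €6,331,400 = €6,394,846.60. Interest = €1,453,400.00, so EBIT − I = €4,941,446.60.
Degree of total leverage = total CM / (EBIT − interest) = €12,726,246.60 / €4,941,446.60 = 2.5754.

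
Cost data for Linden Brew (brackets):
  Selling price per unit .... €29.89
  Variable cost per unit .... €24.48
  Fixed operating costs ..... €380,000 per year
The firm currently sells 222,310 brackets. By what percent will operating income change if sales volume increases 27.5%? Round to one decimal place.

+40.2%

Total contribution margin = 222,310 × €5.41 = €1,202,697.10.
Subtracting fixed costs: EBIT = €1,202,697.10 − €380,000 = €822,697.10.
Degree of operating leverage = €1,202,697.10 / €822,697.10 = 1.4619.
So EBIT moves 1.4619 × (+27.5%) = +40.2%.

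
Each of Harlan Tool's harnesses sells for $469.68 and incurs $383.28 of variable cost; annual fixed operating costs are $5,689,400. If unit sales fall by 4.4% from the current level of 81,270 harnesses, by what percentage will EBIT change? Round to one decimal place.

At 81,270 units, contribution = 81,270 × $86.40 = $7,021,728.00.
Subtracting fixed costs: EBIT = $7,021,728.00 − $5,689,400 = $1,332,328.00.
So DOL = total CM / EBIT = $7,021,728.00 / $1,332,328.00 = 5.2703.
Operating income changes by 5.2703 × -4.4% = -23.2%.

-23.2%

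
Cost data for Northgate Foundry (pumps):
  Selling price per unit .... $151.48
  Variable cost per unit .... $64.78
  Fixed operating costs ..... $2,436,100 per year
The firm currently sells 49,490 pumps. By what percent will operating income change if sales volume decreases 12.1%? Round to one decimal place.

Contribution at this volume is 49,490 × $86.70 = $4,290,783.00.
Operating income = contribution − fixed costs = $4,290,783.00 − $2,436,100 = $1,854,683.00.
DOL = contribution ÷ EBIT = $4,290,783.00 ÷ $1,854,683.00 = 2.3135.
%ΔEBIT = DOL × %ΔSales = 2.3135 × -12.1% = -28.0%.

-28.0%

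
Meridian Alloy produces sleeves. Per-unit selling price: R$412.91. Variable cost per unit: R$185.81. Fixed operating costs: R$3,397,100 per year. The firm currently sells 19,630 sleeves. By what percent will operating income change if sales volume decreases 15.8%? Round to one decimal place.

Contribution at this volume is 19,630 × R$227.10 = R$4,457,973.00.
EBIT = R$4,457,973.00 − R$3,397,100 = R$1,060,873.00.
DOL = contribution ÷ EBIT = R$4,457,973.00 ÷ R$1,060,873.00 = 4.2022.
%ΔEBIT = DOL × %ΔSales = 4.2022 × -15.8% = -66.4%.

-66.4%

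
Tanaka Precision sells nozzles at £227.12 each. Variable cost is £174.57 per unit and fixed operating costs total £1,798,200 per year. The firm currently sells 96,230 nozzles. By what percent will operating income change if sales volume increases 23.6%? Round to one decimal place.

At 96,230 units, contribution = 96,230 × £52.55 = £5,056,886.50.
Subtracting fixed costs: EBIT = £5,056,886.50 − £1,798,200 = £3,258,686.50.
So DOL = total CM / EBIT = £5,056,886.50 / £3,258,686.50 = 1.5518.
%ΔEBIT = DOL × %ΔSales = 1.5518 × +23.6% = +36.6%.

+36.6%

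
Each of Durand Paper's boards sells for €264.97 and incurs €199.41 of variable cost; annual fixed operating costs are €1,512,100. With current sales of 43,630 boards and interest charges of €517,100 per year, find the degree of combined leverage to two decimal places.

At 43,630 units, contribution = 43,630 × €65.56 = €2,860,382.80.
Subtracting fixed costs: EBIT = €2,860,382.80 − €1,512,100 = €1,348,282.80. Interest = €517,100.00, so EBIT − I = €831,182.80.
Degree of total leverage = total CM / (EBIT − interest) = €2,860,382.80 / €831,182.80 = 3.4413.

3.44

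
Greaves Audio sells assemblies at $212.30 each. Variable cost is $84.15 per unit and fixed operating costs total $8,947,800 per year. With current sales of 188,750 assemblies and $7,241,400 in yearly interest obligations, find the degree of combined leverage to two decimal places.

At 188,750 units, contribution = 188,750 × $128.15 = $24,188,312.50.
Subtracting fixed costs: EBIT = $24,188,312.50 − $8,947,800 = $15,240,512.50. Interest = $7,241,400.00.
DOL = $24,188,312.50 ÷ $15,240,512.50 = 1.5871; DFL = $15,240,512.50 ÷ $7,999,112.50 = 1.9053.
Combined leverage = 1.5871 × 1.9053 = 3.0239.

3.02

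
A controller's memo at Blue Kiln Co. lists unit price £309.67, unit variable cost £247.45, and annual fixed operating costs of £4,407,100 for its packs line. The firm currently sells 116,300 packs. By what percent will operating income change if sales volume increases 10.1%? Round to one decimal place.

+25.8%

Contribution at this volume is 116,300 × £62.22 = £7,236,186.00.
Operating income = contribution − fixed costs = £7,236,186.00 − £4,407,100 = £2,829,086.00.
So DOL = total CM / EBIT = £7,236,186.00 / £2,829,086.00 = 2.5578.
%ΔEBIT = DOL × %ΔSales = 2.5578 × +10.1% = +25.8%.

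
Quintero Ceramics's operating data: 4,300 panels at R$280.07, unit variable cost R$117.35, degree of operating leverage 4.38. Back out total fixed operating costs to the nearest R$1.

Total contribution margin = 4,300 × R$162.72 = R$699,696.00.
DOL = contribution / EBIT, so EBIT = R$699,696.00 / 4.38 = R$159,747.95.
And FC = contribution − EBIT = R$699,696.00 − R$159,747.95 = R$539,948.

R$539,948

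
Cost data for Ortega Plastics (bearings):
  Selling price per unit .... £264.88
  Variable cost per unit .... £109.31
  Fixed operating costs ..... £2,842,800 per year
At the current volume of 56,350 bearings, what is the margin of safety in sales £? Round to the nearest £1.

£10,085,718

Unit CM = price − variable cost = £264.88 − £109.31 = £155.57. Break-even units = £2,842,800 ÷ £155.57 = 18,273.45; break-even revenue = 18,273.45 × £264.88 = £4,840,270.39.
Actual sales revenue = 56,350 × £264.88 = £14,925,988.00.
Margin of safety = £14,925,988.00 − £4,840,270.39 = £10,085,718.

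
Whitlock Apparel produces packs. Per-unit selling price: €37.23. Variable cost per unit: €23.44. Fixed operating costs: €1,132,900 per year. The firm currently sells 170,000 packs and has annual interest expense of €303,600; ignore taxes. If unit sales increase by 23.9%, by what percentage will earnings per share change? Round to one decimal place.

+61.7%

Contribution at this volume is 170,000 × €13.79 = €2,344,300.00.
EBIT = €2,344,300.00 − €1,132,900 = €1,211,400.00.
After interest of €303,600.00, pre-tax earnings = €907,800.00.
Degree of combined leverage = contribution ÷ (EBIT − I) = €2,344,300.00 ÷ €907,800.00 = 2.5824.
%ΔEPS = DCL × %ΔSales = 2.5824 × +23.9% = +61.7%.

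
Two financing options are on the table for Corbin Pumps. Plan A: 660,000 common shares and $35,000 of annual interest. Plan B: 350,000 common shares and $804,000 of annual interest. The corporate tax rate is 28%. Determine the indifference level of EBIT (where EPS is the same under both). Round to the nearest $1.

At indifference, (EBIT − 35,000)(1 − t)/660,000 = (EBIT − 804,000)(1 − t)/350,000.
The (1 − t) factor cancels: (EBIT − 35,000) × 350,000 = (EBIT − 804,000) × 660,000.
EBIT × (660,000 − 350,000) = 804,000 × 660,000 − 35,000 × 350,000 = 518,390,000,000, so EBIT = 518,390,000,000 ÷ 310,000 = 1,672,225.81.

$1,672,226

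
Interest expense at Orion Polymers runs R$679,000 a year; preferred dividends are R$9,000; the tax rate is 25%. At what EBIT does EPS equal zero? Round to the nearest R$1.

R$691,000

Preferred dividends are paid after tax, so their pre-tax equivalent is R$9,000 ÷ (1 − 0.25) = R$12,000.00.
EPS = 0 when EBIT covers interest plus the pre-tax preferred burden: R$679,000 + R$12,000.00 = R$691,000.00.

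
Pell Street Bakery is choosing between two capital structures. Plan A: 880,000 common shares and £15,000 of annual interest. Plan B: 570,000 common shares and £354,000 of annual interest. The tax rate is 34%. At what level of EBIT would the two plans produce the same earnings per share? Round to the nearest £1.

£977,323

At indifference, (EBIT − 15,000)(1 − t)/880,000 = (EBIT − 354,000)(1 − t)/570,000.
The (1 − t) factor cancels: (EBIT − 15,000) × 570,000 = (EBIT − 354,000) × 880,000.
Solving, EBIT = (354,000·880,000 − 15,000·570,000) / (880,000 − 570,000) = 302,970,000,000 / 310,000 = 977,322.58.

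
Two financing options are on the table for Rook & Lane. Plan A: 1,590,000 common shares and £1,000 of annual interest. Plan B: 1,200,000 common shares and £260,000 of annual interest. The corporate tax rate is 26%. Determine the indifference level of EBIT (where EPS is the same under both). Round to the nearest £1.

£1,056,923

Set EPS_A = EPS_B: (EBIT − £1,000)(1 − 0.26) ÷ 1,590,000 = (EBIT − £260,000)(1 − 0.26) ÷ 1,200,000.
The (1 − t) factor cancels: (EBIT − 1,000) × 1,200,000 = (EBIT − 260,000) × 1,590,000.
EBIT × (1,590,000 − 1,200,000) = 260,000 × 1,590,000 − 1,000 × 1,200,000 = 412,200,000,000, so EBIT = 412,200,000,000 ÷ 390,000 = 1,056,923.08.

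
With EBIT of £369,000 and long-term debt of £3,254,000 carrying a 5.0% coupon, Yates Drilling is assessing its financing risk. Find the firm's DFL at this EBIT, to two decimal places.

1.79

Annual interest charges come to £162,700.00.
Degree of financial leverage = EBIT / (EBIT − interest) = £369,000 / £206,300.00 = 1.7887.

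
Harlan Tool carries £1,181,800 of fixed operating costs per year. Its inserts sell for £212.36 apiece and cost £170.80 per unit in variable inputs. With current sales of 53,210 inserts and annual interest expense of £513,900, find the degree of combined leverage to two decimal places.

4.29

At 53,210 units, contribution = 53,210 × £41.56 = £2,211,407.60.
Operating income = contribution − fixed costs = £2,211,407.60 − £1,181,800 = £1,029,607.60. Interest = £513,900.00.
DOL = £2,211,407.60 ÷ £1,029,607.60 = 2.1478; DFL = £1,029,607.60 ÷ £515,707.60 = 1.9965.
DCL = DOL × DFL = 2.1478 × 1.9965 = 4.2881.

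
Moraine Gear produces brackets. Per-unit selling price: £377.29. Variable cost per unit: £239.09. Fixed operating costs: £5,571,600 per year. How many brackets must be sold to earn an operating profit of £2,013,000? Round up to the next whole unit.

54,882 brackets

Each unit contributes £377.29 − £239.09 = £138.20.
Units = (FC + target) / CM = (£5,571,600 + £2,013,000) / £138.20 = 54,881.33, so 54,882 brackets.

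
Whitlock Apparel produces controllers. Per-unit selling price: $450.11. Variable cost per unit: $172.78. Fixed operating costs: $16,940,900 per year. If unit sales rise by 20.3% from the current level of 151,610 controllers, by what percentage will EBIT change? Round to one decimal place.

+34.0%

At 151,610 units, contribution = 151,610 × $277.33 = $42,046,001.30.
EBIT = $42,046,001.30 − $16,940,900 = $25,105,101.30.
DOL = contribution ÷ EBIT = $42,046,001.30 ÷ $25,105,101.30 = 1.6748.
%ΔEBIT = DOL × %ΔSales = 1.6748 × +20.3% = +34.0%.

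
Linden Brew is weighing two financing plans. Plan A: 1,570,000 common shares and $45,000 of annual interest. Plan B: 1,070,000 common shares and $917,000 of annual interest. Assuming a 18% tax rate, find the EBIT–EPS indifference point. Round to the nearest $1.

$2,783,080

At indifference, (EBIT − 45,000)(1 − t)/1,570,000 = (EBIT − 917,000)(1 − t)/1,070,000.
Cancelling (1 − t) and cross-multiplying: 1,070,000·(EBIT − 45,000) = 1,570,000·(EBIT − 917,000).
EBIT × (1,570,000 − 1,070,000) = 917,000 × 1,570,000 − 45,000 × 1,070,000 = 1,391,540,000,000, so EBIT = 1,391,540,000,000 ÷ 500,000 = 2,783,080.00.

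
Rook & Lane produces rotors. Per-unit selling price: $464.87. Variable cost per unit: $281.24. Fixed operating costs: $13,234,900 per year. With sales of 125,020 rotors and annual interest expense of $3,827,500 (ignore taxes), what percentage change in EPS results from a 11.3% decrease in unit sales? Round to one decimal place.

-44.0%

At 125,020 units, contribution = 125,020 × $183.63 = $22,957,422.60.
Operating income = contribution − fixed costs = $22,957,422.60 − $13,234,900 = $9,722,522.60.
Interest = $3,827,500.00, so EBIT − I = $5,895,022.60.
DCL = total CM / (EBIT − I) = $22,957,422.60 / $5,895,022.60 = 3.8944.
%ΔEPS = DCL × %ΔSales = 3.8944 × -11.3% = -44.0%.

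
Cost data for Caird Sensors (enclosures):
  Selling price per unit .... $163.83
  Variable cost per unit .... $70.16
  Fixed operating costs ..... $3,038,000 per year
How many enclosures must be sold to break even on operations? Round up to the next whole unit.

32,434 enclosures

Contribution margin per unit = $163.83 − $70.16 = $93.67.
Units to break even: $3,038,000 ÷ $93.67 = 32,433.01, rounded up to 32,434.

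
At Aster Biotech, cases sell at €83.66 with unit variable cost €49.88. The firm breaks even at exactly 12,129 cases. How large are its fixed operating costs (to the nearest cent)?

Unit CM = price − variable cost = €83.66 − €49.88 = €33.78.
Since BE = FC / CM, FC = 12,129 × €33.78 = €409,717.62.

€409,717.62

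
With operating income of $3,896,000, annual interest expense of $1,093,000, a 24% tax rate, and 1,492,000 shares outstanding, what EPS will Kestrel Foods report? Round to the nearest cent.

Pre-tax income = $3,896,000 − $1,093,000.00 = $2,803,000.00.
Net income = $2,803,000.00 × (1 − 0.24) = $2,130,280.00.
Per share: $2,130,280.00 / 1,492,000 shares = $1.43.

$1.43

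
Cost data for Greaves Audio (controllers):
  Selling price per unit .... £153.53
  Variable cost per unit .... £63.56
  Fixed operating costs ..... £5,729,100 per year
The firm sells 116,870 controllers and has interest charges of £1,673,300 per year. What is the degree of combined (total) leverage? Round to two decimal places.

Total contribution margin = 116,870 × £89.97 = £10,514,793.90.
Subtracting fixed costs: EBIT = £10,514,793.90 − £5,729,100 = £4,785,693.90. Interest = £1,673,300.00.
DOL = £10,514,793.90 ÷ £4,785,693.90 = 2.1971; DFL = £4,785,693.90 ÷ £3,112,393.90 = 1.5376.
Combined leverage = 2.1971 × 1.5376 = 3.3783.

3.38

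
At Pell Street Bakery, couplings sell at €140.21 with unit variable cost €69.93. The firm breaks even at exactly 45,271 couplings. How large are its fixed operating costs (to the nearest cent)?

Contribution margin per unit = €140.21 − €69.93 = €70.28.
Since BE = FC / CM, FC = 45,271 × €70.28 = €3,181,645.88.

€3,181,645.88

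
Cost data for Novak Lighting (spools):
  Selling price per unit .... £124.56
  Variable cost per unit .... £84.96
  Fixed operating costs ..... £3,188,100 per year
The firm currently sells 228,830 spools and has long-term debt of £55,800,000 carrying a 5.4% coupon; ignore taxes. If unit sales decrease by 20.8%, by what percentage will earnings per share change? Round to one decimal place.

Contribution at this volume is 228,830 × £39.60 = £9,061,668.00.
EBIT = £9,061,668.00 − £3,188,100 = £5,873,568.00.
Interest = £3,013,200.00, so EBIT − I = £2,860,368.00.
Degree of combined leverage = contribution ÷ (EBIT − I) = £9,061,668.00 ÷ £2,860,368.00 = 3.1680.
%ΔEPS = DCL × %ΔSales = 3.1680 × -20.8% = -65.9%.

-65.9%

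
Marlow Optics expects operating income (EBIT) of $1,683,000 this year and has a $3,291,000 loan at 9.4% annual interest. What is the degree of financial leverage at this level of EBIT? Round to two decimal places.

Annual interest charges come to $309,354.00.
DFL = EBIT ÷ (EBIT − I) = $1,683,000 ÷ ($1,683,000 − $309,354.00) = $1,683,000 ÷ $1,373,646.00 = 1.2252.

1.23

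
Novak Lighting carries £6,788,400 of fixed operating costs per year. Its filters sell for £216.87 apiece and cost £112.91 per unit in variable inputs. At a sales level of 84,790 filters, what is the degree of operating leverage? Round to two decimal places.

Total contribution margin = 84,790 × £103.96 = £8,814,768.40.
EBIT = £8,814,768.40 − £6,788,400 = £2,026,368.40.
So DOL = total CM / EBIT = £8,814,768.40 / £2,026,368.40 = 4.3500.

4.35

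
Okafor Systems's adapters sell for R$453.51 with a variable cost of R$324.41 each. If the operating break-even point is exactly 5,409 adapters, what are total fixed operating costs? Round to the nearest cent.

Each unit contributes R$453.51 − R$324.41 = R$129.10.
Since BE = FC / CM, FC = 5,409 × R$129.10 = R$698,301.90.

R$698,301.90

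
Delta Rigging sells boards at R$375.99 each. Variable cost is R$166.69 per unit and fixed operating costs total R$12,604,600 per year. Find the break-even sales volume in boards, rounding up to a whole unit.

Each unit contributes R$375.99 − R$166.69 = R$209.30.
Break-even Q = R$12,604,600 / R$209.30 = 60,222.65 → 60,223 boards.

60,223 boards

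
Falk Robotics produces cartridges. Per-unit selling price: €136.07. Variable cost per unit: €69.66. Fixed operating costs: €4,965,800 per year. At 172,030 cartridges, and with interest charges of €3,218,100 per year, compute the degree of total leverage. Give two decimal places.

At 172,030 units, contribution = 172,030 × €66.41 = €11,424,512.30.
Operating income = contribution − fixed costs = €11,424,512.30 − €4,965,800 = €6,458,712.30. Interest = €3,218,100.00.
DOL = €11,424,512.30 ÷ €6,458,712.30 = 1.7689; DFL = €6,458,712.30 ÷ €3,240,612.30 = 1.9931.
DCL = DOL × DFL = 1.7689 × 1.9931 = 3.5256.

3.53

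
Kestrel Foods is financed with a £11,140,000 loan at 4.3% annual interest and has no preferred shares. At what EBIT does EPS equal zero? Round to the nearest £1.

£479,020

Annual interest = 4.3% × £11,140,000 = £479,020.00.
Without preferred stock the financial break-even is simply EBIT = interest = £479,020.00.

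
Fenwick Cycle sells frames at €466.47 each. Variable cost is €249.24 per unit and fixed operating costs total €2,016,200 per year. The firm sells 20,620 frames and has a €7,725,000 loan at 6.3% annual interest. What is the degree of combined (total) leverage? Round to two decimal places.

Total contribution margin = 20,620 × €217.23 = €4,479,282.60.
EBIT = €4,479,282.60 − €2,016,200 = €2,463,082.60. Interest = €486,675.00.
DOL = €4,479,282.60 ÷ €2,463,082.60 = 1.8186; DFL = €2,463,082.60 ÷ €1,976,407.60 = 1.2462.
DCL = DOL × DFL = 1.8186 × 1.2462 = 2.2663.

2.27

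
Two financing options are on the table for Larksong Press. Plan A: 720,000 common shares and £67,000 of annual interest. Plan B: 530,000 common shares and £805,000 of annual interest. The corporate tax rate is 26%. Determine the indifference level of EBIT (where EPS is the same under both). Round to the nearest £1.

At indifference, (EBIT − 67,000)(1 − t)/720,000 = (EBIT − 805,000)(1 − t)/530,000.
Cancelling (1 − t) and cross-multiplying: 530,000·(EBIT − 67,000) = 720,000·(EBIT − 805,000).
EBIT × (720,000 − 530,000) = 805,000 × 720,000 − 67,000 × 530,000 = 544,090,000,000, so EBIT = 544,090,000,000 ÷ 190,000 = 2,863,631.58.

£2,863,632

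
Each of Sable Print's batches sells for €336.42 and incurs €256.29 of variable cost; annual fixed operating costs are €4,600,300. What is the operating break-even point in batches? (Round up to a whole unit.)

57,411 batches

Each unit contributes €336.42 − €256.29 = €80.13.
Units to break even: €4,600,300 ÷ €80.13 = 57,410.46, rounded up to 57,411.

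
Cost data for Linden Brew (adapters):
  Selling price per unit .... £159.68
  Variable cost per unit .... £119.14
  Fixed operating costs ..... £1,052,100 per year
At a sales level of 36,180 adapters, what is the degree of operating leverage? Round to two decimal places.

3.54

Contribution at this volume is 36,180 × £40.54 = £1,466,737.20.
Operating income = contribution − fixed costs = £1,466,737.20 − £1,052,100 = £414,637.20.
So DOL = total CM / EBIT = £1,466,737.20 / £414,637.20 = 3.5374.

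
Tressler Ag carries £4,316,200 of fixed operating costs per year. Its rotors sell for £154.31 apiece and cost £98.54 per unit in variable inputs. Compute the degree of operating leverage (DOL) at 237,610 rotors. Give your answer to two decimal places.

At 237,610 units, contribution = 237,610 × £55.77 = £13,251,509.70.
Subtracting fixed costs: EBIT = £13,251,509.70 − £4,316,200 = £8,935,309.70.
Degree of operating leverage = £13,251,509.70 / £8,935,309.70 = 1.4830.

1.48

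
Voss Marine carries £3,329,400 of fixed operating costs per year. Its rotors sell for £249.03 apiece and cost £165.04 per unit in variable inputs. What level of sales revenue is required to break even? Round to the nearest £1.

CM per unit = £249.03 − £165.04 = £83.99; CM ratio = £83.99 / £249.03 = 0.3373.
Break-even revenue = fixed costs × price ÷ CM = £3,329,400 × £249.03 ÷ £83.99 = £9,871,657.

£9,871,657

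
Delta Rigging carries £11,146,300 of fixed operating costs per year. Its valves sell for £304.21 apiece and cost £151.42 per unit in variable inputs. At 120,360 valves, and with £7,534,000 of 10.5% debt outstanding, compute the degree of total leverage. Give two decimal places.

Total contribution margin = 120,360 × £152.79 = £18,389,804.40.
EBIT = £18,389,804.40 − £11,146,300 = £7,243,504.40. Interest = £791,070.00.
DOL = £18,389,804.40 ÷ £7,243,504.40 = 2.5388; DFL = £7,243,504.40 ÷ £6,452,434.40 = 1.1226.
Combined leverage = 2.5388 × 1.1226 = 2.8501.

2.85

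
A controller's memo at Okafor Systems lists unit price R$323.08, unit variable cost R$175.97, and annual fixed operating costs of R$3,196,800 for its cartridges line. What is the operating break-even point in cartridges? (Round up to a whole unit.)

Each unit contributes R$323.08 − R$175.97 = R$147.11.
Break-even volume = fixed costs ÷ CM per unit = R$3,196,800 ÷ R$147.11 = 21,730.68, so 21,731 cartridges.

21,731 cartridges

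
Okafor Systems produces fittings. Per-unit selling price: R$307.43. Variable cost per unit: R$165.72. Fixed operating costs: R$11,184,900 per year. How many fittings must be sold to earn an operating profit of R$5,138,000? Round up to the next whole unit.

115,186 fittings

Each unit contributes R$307.43 − R$165.72 = R$141.71.
Need Q such that Q × R$141.71 − R$11,184,900 = R$5,138,000, i.e. Q = R$16,322,900 / R$141.71 = 115,185.24 → 115,186.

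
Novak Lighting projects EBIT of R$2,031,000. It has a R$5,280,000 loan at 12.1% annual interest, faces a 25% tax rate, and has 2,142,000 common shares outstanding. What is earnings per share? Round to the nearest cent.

R$0.49

Interest = R$638,880.00, so EBT = R$2,031,000 − R$638,880.00 = R$1,392,120.00.
Net income = R$1,392,120.00 × (1 − 0.25) = R$1,044,090.00.
EPS = R$1,044,090.00 ÷ 2,142,000 = R$0.49.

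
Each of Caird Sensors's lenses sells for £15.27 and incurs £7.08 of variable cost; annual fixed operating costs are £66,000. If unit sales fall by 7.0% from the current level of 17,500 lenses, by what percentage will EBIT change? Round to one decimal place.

Total contribution margin = 17,500 × £8.19 = £143,325.00.
Operating income = contribution − fixed costs = £143,325.00 − £66,000 = £77,325.00.
Degree of operating leverage = £143,325.00 / £77,325.00 = 1.8535.
%ΔEBIT = DOL × %ΔSales = 1.8535 × -7.0% = -13.0%.

-13.0%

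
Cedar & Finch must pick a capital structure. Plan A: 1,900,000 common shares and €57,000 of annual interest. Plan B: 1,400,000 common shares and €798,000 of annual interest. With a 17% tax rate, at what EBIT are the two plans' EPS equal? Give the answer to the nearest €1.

€2,872,800

At indifference, (EBIT − 57,000)(1 − t)/1,900,000 = (EBIT − 798,000)(1 − t)/1,400,000.
Cancelling (1 − t) and cross-multiplying: 1,400,000·(EBIT − 57,000) = 1,900,000·(EBIT − 798,000).
EBIT × (1,900,000 − 1,400,000) = 798,000 × 1,900,000 − 57,000 × 1,400,000 = 1,436,400,000,000, so EBIT = 1,436,400,000,000 ÷ 500,000 = 2,872,800.00.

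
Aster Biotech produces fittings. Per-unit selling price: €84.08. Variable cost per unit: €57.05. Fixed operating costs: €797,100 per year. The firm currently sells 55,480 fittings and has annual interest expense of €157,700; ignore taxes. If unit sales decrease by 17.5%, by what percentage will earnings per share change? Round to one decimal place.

At 55,480 units, contribution = 55,480 × €27.03 = €1,499,624.40.
Operating income = contribution − fixed costs = €1,499,624.40 − €797,100 = €702,524.40.
Interest = €157,700.00, so EBIT − I = €544,824.40.
DCL = total CM / (EBIT − I) = €1,499,624.40 / €544,824.40 = 2.7525.
EPS therefore changes by 2.7525 × (-17.5%) = -48.2%.

-48.2%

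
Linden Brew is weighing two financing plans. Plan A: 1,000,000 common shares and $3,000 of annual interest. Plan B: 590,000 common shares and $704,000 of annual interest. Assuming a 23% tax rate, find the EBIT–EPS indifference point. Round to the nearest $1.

$1,712,756

Set EPS_A = EPS_B: (EBIT − $3,000)(1 − 0.23) ÷ 1,000,000 = (EBIT − $704,000)(1 − 0.23) ÷ 590,000.
Cancelling (1 − t) and cross-multiplying: 590,000·(EBIT − 3,000) = 1,000,000·(EBIT − 704,000).
Solving, EBIT = (704,000·1,000,000 − 3,000·590,000) / (1,000,000 − 590,000) = 702,230,000,000 / 410,000 = 1,712,756.10.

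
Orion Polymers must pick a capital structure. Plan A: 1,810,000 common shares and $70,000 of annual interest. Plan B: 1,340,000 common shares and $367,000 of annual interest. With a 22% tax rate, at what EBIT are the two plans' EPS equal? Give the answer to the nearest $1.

At indifference, (EBIT − 70,000)(1 − t)/1,810,000 = (EBIT − 367,000)(1 − t)/1,340,000.
The (1 − t) factor cancels: (EBIT − 70,000) × 1,340,000 = (EBIT − 367,000) × 1,810,000.
EBIT × (1,810,000 − 1,340,000) = 367,000 × 1,810,000 − 70,000 × 1,340,000 = 570,470,000,000, so EBIT = 570,470,000,000 ÷ 470,000 = 1,213,765.96.

$1,213,766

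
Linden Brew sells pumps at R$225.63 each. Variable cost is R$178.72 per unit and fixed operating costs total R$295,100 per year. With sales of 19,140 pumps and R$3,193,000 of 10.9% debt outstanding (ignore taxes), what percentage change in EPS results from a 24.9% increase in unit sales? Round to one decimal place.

Contribution at this volume is 19,140 × R$46.91 = R$897,857.40.
EBIT = R$897,857.40 − R$295,100 = R$602,757.40.
Interest = R$348,037.00, so EBIT − I = R$254,720.40.
DCL = total CM / (EBIT − I) = R$897,857.40 / R$254,720.40 = 3.5249.
%ΔEPS = DCL × %ΔSales = 3.5249 × +24.9% = +87.8%.

+87.8%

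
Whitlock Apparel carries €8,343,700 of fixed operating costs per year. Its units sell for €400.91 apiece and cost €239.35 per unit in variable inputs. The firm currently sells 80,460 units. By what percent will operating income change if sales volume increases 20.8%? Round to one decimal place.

Contribution at this volume is 80,460 × €161.56 = €12,999,117.60.
EBIT = €12,999,117.60 − €8,343,700 = €4,655,417.60.
Degree of operating leverage = €12,999,117.60 / €4,655,417.60 = 2.7923.
Operating income changes by 2.7923 × +20.8% = +58.1%.

+58.1%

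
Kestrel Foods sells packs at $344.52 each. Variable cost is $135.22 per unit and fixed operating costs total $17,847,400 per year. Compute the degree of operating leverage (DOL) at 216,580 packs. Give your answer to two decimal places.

Contribution at this volume is 216,580 × $209.30 = $45,330,194.00.
Operating income = contribution − fixed costs = $45,330,194.00 − $17,847,400 = $27,482,794.00.
Degree of operating leverage = $45,330,194.00 / $27,482,794.00 = 1.6494.

1.65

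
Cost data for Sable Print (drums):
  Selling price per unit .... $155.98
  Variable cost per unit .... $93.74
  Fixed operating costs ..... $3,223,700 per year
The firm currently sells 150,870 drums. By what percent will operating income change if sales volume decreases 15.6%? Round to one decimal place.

-23.8%

Total contribution margin = 150,870 × $62.24 = $9,390,148.80.
EBIT = $9,390,148.80 − $3,223,700 = $6,166,448.80.
So DOL = total CM / EBIT = $9,390,148.80 / $6,166,448.80 = 1.5228.
Operating income changes by 1.5228 × -15.6% = -23.8%.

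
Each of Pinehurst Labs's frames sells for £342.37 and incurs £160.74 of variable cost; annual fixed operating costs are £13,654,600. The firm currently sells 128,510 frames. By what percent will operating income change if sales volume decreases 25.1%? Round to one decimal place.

-60.5%

Total contribution margin = 128,510 × £181.63 = £23,341,271.30.
EBIT = £23,341,271.30 − £13,654,600 = £9,686,671.30.
DOL = contribution ÷ EBIT = £23,341,271.30 ÷ £9,686,671.30 = 2.4096.
%ΔEBIT = DOL × %ΔSales = 2.4096 × -25.1% = -60.5%.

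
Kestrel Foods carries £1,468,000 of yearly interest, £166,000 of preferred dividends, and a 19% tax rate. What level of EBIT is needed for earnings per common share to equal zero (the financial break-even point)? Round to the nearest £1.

Grossing the preferred dividend up to pre-tax terms: £166,000 / (1 − 0.19) = £204,938.27.
Financial break-even EBIT = interest + D_p ÷ (1 − t) = £1,468,000 + £204,938.27 = £1,672,938.27.

£1,672,938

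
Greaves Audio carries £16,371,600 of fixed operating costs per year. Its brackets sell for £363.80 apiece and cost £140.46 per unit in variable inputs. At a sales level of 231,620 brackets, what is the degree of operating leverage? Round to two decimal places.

Total contribution margin = 231,620 × £223.34 = £51,730,010.80.
EBIT = £51,730,010.80 − £16,371,600 = £35,358,410.80.
DOL = contribution ÷ EBIT = £51,730,010.80 ÷ £35,358,410.80 = 1.4630.

1.46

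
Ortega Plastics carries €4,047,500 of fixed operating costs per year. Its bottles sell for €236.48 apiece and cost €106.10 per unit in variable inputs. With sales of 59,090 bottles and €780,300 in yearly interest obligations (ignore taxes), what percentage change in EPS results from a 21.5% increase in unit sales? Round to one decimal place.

+57.6%

At 59,090 units, contribution = 59,090 × €130.38 = €7,704,154.20.
EBIT = €7,704,154.20 − €4,047,500 = €3,656,654.20.
Interest = €780,300.00, so EBIT − I = €2,876,354.20.
Degree of combined leverage = contribution ÷ (EBIT − I) = €7,704,154.20 ÷ €2,876,354.20 = 2.6784.
%ΔEPS = DCL × %ΔSales = 2.6784 × +21.5% = +57.6%.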